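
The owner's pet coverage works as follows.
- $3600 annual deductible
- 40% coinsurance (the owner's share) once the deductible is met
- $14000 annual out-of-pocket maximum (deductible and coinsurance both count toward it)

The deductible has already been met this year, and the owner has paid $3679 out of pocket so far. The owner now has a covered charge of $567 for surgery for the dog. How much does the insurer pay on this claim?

The deductible is already satisfied, so the full bill goes to coinsurance.
Coinsurance: $567 × 40% = $226.80.
Total out-of-pocket so far would be $3679 + $226.80 = $3905.80, below the $14000 cap — no reduction.
Insurer pays the balance: $567 − $226.80 = $340.20.

$340.20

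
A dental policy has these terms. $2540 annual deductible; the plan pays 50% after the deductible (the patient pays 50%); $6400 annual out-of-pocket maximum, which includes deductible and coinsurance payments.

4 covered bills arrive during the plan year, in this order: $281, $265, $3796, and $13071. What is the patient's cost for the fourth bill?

Claim 1 ($281): fully absorbed by the deductible. Patient owes $281 (running OOP $281).
Claim 2 ($265): all of it applies to the deductible. Patient pays $265; OOP now $546.
Claim 3 ($3796): $1994 finishes the deductible; $1802 goes to coinsurance; 50% of $1802 = $901. Cost to patient: $2895. OOP to date $3441.
Claim 4 ($13071): deductible already satisfied, so patient's share is 50% × $13071 = $6535.50. Adding that to $3441 gives $9976.50, past the $6400 cap; patient pays only $6400 − $3441 = $2959.

$2959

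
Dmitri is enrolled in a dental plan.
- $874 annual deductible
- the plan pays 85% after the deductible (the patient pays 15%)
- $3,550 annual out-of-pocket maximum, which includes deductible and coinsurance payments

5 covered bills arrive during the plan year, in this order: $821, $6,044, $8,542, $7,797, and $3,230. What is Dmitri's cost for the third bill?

Claim 1 ($821): entire amount goes to the deductible. Patient pays $821; OOP now $821.
Claim 2 ($6,044): $53 to deductible, leaving $5,991; patient's 15% is $898.65. Patient pays $951.65; OOP now $1,772.65.
Claim 3 ($8,542): deductible already satisfied, so patient's share is 15% × $8,542 = $1,281.30. Patient pays $1,281.30; OOP now $3,053.95.

$1,281.30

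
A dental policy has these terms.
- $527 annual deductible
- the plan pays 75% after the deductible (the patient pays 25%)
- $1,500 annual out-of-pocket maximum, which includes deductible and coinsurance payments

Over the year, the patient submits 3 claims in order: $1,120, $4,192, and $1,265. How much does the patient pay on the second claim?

Claim 1 — $1,120: $527 finishes the deductible; $593 goes to coinsurance; 25% of $593 = $148.25. Cost to patient: $675.25. OOP to date $675.25.
Claim 2 — $4,192: deductible already satisfied, so patient's share is 25% × $4,192 = $1,048. That would push OOP to $1,723.25, over the $1,500 cap, so patient pays $1,500 − $675.25 = $824.75.

$824.75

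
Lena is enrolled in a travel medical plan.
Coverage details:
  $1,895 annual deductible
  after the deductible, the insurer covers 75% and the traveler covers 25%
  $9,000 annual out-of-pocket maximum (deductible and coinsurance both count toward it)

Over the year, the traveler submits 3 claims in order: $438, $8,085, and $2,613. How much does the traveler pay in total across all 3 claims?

$4,205.25

#1 ($438): entire amount goes to the deductible. Traveler owes $438 (running OOP $438).
#2 ($8,085): $1,457 finishes the deductible; $6,628 goes to coinsurance; traveler's 25% is $1,657. Cost to traveler: $3,114. OOP to date $3,552.
#3 ($2,613): deductible already satisfied, so traveler's share is 25% × $2,613 = $653.25. Traveler owes $653.25 (running OOP $4,205.25).
Summing the traveler's payments: $438 + $3,114 + $653.25 = $4,205.25.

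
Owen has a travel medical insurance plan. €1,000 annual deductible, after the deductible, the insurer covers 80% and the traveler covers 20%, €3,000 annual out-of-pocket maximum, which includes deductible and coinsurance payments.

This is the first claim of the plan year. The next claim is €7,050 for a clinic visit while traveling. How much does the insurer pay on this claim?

Deductible not yet touched, so the first €1,000 of the bill goes to the deductible.
After the €1,000 deductible portion, €7,050 − €1,000 = €6,050 is subject to coinsurance.
Coinsurance: €6,050 × 20% = €1,210.
Traveler responsibility before any cap: €1,000 + €1,210 = €2,210.
Year-to-date out-of-pocket becomes €0 + €2,210 = €2,210, still under the €3,000 maximum, so no cap applies.
The insurer covers the remainder: €7,050 − €2,210 = €4,840.

€4,840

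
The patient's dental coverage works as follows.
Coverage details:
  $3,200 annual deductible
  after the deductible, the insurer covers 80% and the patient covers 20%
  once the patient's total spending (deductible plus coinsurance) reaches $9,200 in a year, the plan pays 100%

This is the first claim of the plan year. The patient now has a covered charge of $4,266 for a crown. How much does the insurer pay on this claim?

The full $3,200 deductible is still open; $3,200 of this bill applies to it.
That leaves $4,266 − $3,200 = $1,066 for coinsurance.
Patient's 20% share of $1,066 is $213.20.
That puts the patient's cost at $3,200 + $213.20 = $3,413.20 before any cap.
Cumulative spending $0 + $3,413.20 = $3,413.20 stays under the $9,200 maximum.
The plan picks up $4,266 − $3,413.20 = $852.80.

$852.80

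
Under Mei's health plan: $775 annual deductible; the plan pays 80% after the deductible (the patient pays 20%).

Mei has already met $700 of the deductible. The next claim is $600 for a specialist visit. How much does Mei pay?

$180

$700 of the $775 deductible is already met, leaving $75.
That leaves $600 − $75 = $525 for coinsurance.
Coinsurance: $525 × 20% = $105.
Patient responsibility: $75 + $105 = $180.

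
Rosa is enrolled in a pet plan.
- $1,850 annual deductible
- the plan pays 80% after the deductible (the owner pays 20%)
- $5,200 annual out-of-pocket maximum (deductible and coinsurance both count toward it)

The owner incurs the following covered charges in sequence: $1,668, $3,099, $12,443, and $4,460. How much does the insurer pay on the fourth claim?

$4,182

Bill 1, $1,668: all of it applies to the deductible. Cost to owner: $1,668. OOP to date $1,668. Plan pays $1,668 − $1,668 = $0.
Bill 2, $3,099: $182 finishes the deductible; $2,917 goes to coinsurance; 20% of $2,917 = $583.40. Owner owes $765.40 (running OOP $2,433.40). Plan pays $3,099 − $765.40 = $2,333.60.
Bill 3, $12,443: deductible met; 20% of $12,443 = $2,488.60. Owner owes $2,488.60 (running OOP $4,922). Plan pays $12,443 − $2,488.60 = $9,954.40.
Bill 4, $4,460: 20% coinsurance on $4,460 = $892. That would push OOP to $5,814, over the $5,200 cap, so owner pays $5,200 − $4,922 = $278. Insurer: $4,460 − $278 = $4,182.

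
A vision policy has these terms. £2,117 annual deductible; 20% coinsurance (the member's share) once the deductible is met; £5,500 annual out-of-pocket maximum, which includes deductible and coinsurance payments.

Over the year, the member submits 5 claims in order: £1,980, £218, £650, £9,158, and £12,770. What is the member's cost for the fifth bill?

#1 (£1,980): fully absorbed by the deductible. Member owes £1,980 (running OOP £1,980).
#2 (£218): deductible takes £137, £81 remains; 20% of £81 = £16.20. Member pays £153.20; OOP now £2,133.20.
#3 (£650): deductible already satisfied, so member's share is 20% × £650 = £130. Member owes £130 (running OOP £2,263.20).
#4 (£9,158): 20% coinsurance on £9,158 = £1,831.60. Member pays £1,831.60; OOP now £4,094.80.
#5 (£12,770): deductible already satisfied, so member's share is 20% × £12,770 = £2,554. OOP would hit £6,648.80 > £5,500, so the cap limits the member to £5,500 − £4,094.80 = £1,405.20.

£1,405.20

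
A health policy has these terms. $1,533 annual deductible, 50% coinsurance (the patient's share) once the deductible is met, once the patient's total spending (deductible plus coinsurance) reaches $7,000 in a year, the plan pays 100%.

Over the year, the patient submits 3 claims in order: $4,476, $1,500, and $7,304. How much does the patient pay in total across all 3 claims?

#1 ($4,476): deductible takes $1,533, $2,943 remains; patient's 50% is $1,471.50. Patient pays $3,004.50; OOP now $3,004.50.
#2 ($1,500): deductible met; 50% of $1,500 = $750. Patient owes $750 (running OOP $3,754.50).
#3 ($7,304): deductible already satisfied, so patient's share is 50% × $7,304 = $3,652. OOP would hit $7,406.50 > $7,000, so the cap limits the patient to $7,000 − $3,754.50 = $3,245.50.
Total paid by the patient: $3,004.50 + $750 + $3,245.50 = $7,000.

$7,000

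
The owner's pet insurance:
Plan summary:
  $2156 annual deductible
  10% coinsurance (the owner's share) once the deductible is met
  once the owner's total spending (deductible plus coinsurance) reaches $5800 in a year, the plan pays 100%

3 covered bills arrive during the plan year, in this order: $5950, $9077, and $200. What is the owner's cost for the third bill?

#1 ($5950): $2156 finishes the deductible; $3794 goes to coinsurance; coinsurance $3794 × 10% = $379.40. Owner owes $2535.40 (running OOP $2535.40).
#2 ($9077): deductible met; 10% of $9077 = $907.70. Cost to owner: $907.70. OOP to date $3443.10.
#3 ($200): deductible already satisfied, so owner's share is 10% × $200 = $20. Cost to owner: $20. OOP to date $3463.10.

$20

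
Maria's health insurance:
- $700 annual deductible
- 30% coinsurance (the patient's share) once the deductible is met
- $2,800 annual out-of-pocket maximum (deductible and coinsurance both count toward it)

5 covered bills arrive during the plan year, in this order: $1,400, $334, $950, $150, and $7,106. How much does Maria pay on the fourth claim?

Claim 1 — $1,400: $700 finishes the deductible; $700 goes to coinsurance; coinsurance $700 × 30% = $210. Patient owes $910 (running OOP $910).
Claim 2 — $334: deductible already satisfied, so patient's share is 30% × $334 = $100.20. Patient owes $100.20 (running OOP $1,010.20).
Claim 3 — $950: 30% coinsurance on $950 = $285. Cost to patient: $285. OOP to date $1,295.20.
Claim 4 — $150: deductible met; 30% of $150 = $45. Patient owes $45 (running OOP $1,340.20).

$45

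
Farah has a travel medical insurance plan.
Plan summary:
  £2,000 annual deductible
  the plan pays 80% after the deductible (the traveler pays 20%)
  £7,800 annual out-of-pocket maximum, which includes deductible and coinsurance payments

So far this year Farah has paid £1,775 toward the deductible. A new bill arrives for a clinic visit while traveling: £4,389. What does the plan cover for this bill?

£3,331.20

Deductible still to meet: £2,000 − £1,775 = £225.
After the £225 deductible portion, £4,389 − £225 = £4,164 is subject to coinsurance.
20% of £4,164 = £832.80 falls to the traveler.
Traveler responsibility before any cap: £225 + £832.80 = £1,057.80.
Total out-of-pocket so far would be £1,775 + £1,057.80 = £2,832.80, below the £7,800 cap — no reduction.
The insurer covers the remainder: £4,389 − £1,057.80 = £3,331.20.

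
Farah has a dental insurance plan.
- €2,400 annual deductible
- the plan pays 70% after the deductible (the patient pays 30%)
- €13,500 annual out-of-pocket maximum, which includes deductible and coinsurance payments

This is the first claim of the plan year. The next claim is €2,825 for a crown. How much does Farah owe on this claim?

Deductible not yet touched, so the first €2,400 of the bill goes to the deductible.
After the €2,400 deductible portion, €2,825 − €2,400 = €425 is subject to coinsurance.
30% of €425 = €127.50 falls to the patient.
So the patient owes €2,400 + €127.50 = €2,527.50 before any cap.
Year-to-date out-of-pocket becomes €0 + €2,527.50 = €2,527.50, still under the €13,500 maximum, so no cap applies.

€2,527.50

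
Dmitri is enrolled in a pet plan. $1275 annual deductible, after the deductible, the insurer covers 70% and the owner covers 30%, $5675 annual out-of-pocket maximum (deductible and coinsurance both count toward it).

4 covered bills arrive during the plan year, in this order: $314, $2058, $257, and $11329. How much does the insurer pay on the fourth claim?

$7930.30

#1 ($314): all of it applies to the deductible. Owner pays $314; OOP now $314. Insurer: $314 − $314 = $0.
#2 ($2058): deductible takes $961, $1097 remains; coinsurance $1097 × 30% = $329.10. Owner owes $1290.10 (running OOP $1604.10). Insurer: $2058 − $1290.10 = $767.90.
#3 ($257): deductible already satisfied, so owner's share is 30% × $257 = $77.10. Owner pays $77.10; OOP now $1681.20. Plan pays $257 − $77.10 = $179.90.
#4 ($11329): deductible met; 30% of $11329 = $3398.70. Owner pays $3398.70; OOP now $5079.90. Plan pays $11329 − $3398.70 = $7930.30.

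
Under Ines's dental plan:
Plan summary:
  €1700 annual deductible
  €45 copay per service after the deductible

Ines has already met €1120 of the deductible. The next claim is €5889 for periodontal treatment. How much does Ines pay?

Remaining deductible: €1700 − €1120 = €580.
That leaves €5889 − €580 = €5309 for the copay.
Copay on this service: €45.
So the patient owes €580 + €45 = €625.

€625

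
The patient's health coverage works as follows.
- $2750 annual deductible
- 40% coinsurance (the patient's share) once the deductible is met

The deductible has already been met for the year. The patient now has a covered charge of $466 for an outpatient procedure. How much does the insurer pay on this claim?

$279.60

With the deductible met, the entire $466 is subject to coinsurance.
Patient's 40% share of $466 is $186.40.
Insurer pays the balance: $466 − $186.40 = $279.60.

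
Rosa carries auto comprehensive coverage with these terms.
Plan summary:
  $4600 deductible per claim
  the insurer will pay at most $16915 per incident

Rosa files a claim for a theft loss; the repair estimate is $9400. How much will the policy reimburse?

$4800

Less the $4600 deductible: $9400 − $4600 = $4800.
$4800 ≤ $16915, so the limit doesn't bind; insurer pays $4800.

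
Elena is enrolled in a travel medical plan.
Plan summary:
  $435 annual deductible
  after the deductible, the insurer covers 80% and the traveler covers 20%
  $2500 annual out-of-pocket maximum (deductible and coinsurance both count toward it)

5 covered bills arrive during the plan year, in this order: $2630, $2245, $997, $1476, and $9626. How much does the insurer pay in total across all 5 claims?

Claim 1 — $2630: $435 to deductible, leaving $2195; 20% of $2195 = $439. Traveler pays $874; OOP now $874. Insurer: $2630 − $874 = $1756.
Claim 2 — $2245: 20% coinsurance on $2245 = $449. Cost to traveler: $449. OOP to date $1323. Insurer: $2245 − $449 = $1796.
Claim 3 — $997: 20% coinsurance on $997 = $199.40. Traveler pays $199.40; OOP now $1522.40. Plan pays $997 − $199.40 = $797.60.
Claim 4 — $1476: deductible already satisfied, so traveler's share is 20% × $1476 = $295.20. Cost to traveler: $295.20. OOP to date $1817.60. Plan pays $1476 − $295.20 = $1180.80.
Claim 5 — $9626: deductible already satisfied, so traveler's share is 20% × $9626 = $1925.20. OOP would hit $3742.80 > $2500, so the cap limits the traveler to $2500 − $1817.60 = $682.40. Plan pays $9626 − $682.40 = $8943.60.
Insurer total = bills − traveler's total = $16974 − $2500 = $14474.

$14474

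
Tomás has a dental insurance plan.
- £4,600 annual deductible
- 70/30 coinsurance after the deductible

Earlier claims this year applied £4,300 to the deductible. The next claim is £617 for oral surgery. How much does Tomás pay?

£395.10

Remaining deductible: £4,600 − £4,300 = £300.
After the £300 deductible portion, £617 − £300 = £317 is subject to coinsurance.
30% of £317 = £95.10 falls to the patient.
Patient responsibility: £300 + £95.10 = £395.10.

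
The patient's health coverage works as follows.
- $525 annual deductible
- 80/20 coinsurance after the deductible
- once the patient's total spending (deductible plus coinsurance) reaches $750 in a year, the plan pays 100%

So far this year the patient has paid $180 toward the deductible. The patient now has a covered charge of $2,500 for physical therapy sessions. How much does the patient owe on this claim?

$570

$180 of the $525 deductible is already met, leaving $345.
After the $345 deductible portion, $2,500 − $345 = $2,155 is subject to coinsurance.
Patient's 20% share of $2,155 is $431.
That puts the patient's cost at $345 + $431 = $776 before any cap.
Year-to-date out-of-pocket would reach $180 + $776 = $956, above the $750 maximum, so the patient pays only $750 − $180 = $570.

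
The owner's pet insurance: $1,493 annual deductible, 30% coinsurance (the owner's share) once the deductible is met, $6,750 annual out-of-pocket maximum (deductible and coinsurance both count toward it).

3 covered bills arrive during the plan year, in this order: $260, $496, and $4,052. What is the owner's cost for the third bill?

$1,731.50

Claim 1 — $260: all of it applies to the deductible. Owner owes $260 (running OOP $260).
Claim 2 — $496: entire amount goes to the deductible. Cost to owner: $496. OOP to date $756.
Claim 3 — $4,052: $737 finishes the deductible; $3,315 goes to coinsurance; coinsurance $3,315 × 30% = $994.50. Cost to owner: $1,731.50. OOP to date $2,487.50.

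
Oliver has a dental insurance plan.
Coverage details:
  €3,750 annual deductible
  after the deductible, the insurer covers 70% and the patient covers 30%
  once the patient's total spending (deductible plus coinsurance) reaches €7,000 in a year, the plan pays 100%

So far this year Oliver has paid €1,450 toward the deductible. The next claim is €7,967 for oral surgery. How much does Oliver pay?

€4,000.10

Remaining deductible: €3,750 − €1,450 = €2,300.
After the €2,300 deductible portion, €7,967 − €2,300 = €5,667 is subject to coinsurance.
Coinsurance: €5,667 × 30% = €1,700.10.
So the patient owes €2,300 + €1,700.10 = €4,000.10 before any cap.
Total out-of-pocket so far would be €1,450 + €4,000.10 = €5,450.10, below the €7,000 cap — no reduction.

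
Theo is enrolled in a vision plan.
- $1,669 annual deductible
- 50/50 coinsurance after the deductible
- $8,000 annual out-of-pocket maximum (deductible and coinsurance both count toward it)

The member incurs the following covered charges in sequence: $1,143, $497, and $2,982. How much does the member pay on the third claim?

Claim 1 — $1,143: all of it applies to the deductible. Cost to member: $1,143. OOP to date $1,143.
Claim 2 — $497: entire amount goes to the deductible. Member owes $497 (running OOP $1,640).
Claim 3 — $2,982: $29 to deductible, leaving $2,953; member's 50% is $1,476.50. Cost to member: $1,505.50. OOP to date $3,145.50.

$1,505.50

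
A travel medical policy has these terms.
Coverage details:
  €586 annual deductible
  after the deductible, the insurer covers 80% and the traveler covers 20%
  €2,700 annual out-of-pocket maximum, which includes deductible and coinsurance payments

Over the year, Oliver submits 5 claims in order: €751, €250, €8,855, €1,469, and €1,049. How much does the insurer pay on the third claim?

€7,084

Claim 1 (€751): deductible takes €586, €165 remains; coinsurance €165 × 20% = €33. Traveler pays €619; OOP now €619. Plan pays €751 − €619 = €132.
Claim 2 (€250): 20% coinsurance on €250 = €50. Traveler owes €50 (running OOP €669). Plan pays €250 − €50 = €200.
Claim 3 (€8,855): deductible met; 20% of €8,855 = €1,771. Cost to traveler: €1,771. OOP to date €2,440. Insurer: €8,855 − €1,771 = €7,084.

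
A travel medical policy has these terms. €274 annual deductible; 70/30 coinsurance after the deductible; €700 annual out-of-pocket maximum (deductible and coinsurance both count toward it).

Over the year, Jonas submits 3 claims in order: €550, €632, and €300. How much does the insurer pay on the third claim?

€210

Claim 1 — €550: €274 finishes the deductible; €276 goes to coinsurance; coinsurance €276 × 30% = €82.80. Traveler pays €356.80; OOP now €356.80. Plan pays €550 − €356.80 = €193.20.
Claim 2 — €632: deductible already satisfied, so traveler's share is 30% × €632 = €189.60. Traveler pays €189.60; OOP now €546.40. Insurer: €632 − €189.60 = €442.40.
Claim 3 — €300: deductible already satisfied, so traveler's share is 30% × €300 = €90. Cost to traveler: €90. OOP to date €636.40. Plan pays €300 − €90 = €210.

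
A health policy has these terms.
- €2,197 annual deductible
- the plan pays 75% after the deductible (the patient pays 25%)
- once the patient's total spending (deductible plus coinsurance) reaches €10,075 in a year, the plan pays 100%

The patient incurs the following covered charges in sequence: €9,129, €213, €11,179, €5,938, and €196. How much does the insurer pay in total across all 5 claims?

Bill 1, €9,129: €2,197 to deductible, leaving €6,932; patient's 25% is €1,733. Patient owes €3,930 (running OOP €3,930). Insurer: €9,129 − €3,930 = €5,199.
Bill 2, €213: 25% coinsurance on €213 = €53.25. Patient owes €53.25 (running OOP €3,983.25). Plan pays €213 − €53.25 = €159.75.
Bill 3, €11,179: deductible met; 25% of €11,179 = €2,794.75. Patient owes €2,794.75 (running OOP €6,778). Plan pays €11,179 − €2,794.75 = €8,384.25.
Bill 4, €5,938: deductible met; 25% of €5,938 = €1,484.50. Cost to patient: €1,484.50. OOP to date €8,262.50. Plan pays €5,938 − €1,484.50 = €4,453.50.
Bill 5, €196: 25% coinsurance on €196 = €49. Patient pays €49; OOP now €8,311.50. Insurer: €196 − €49 = €147.
Insurer total: €5,199 + €159.75 + €8,384.25 + €4,453.50 + €147 = €18,343.50.

€18,343.50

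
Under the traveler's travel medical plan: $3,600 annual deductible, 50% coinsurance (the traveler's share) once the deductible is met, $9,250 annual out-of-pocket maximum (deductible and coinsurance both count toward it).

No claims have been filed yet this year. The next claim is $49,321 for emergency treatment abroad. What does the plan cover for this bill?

Deductible not yet touched, so the first $3,600 of the bill goes to the deductible.
The remaining $45,721 (= $49,321 − $3,600) moves to coinsurance.
50% of $45,721 = $22,860.50 falls to the traveler.
So the traveler owes $3,600 + $22,860.50 = $26,460.50 before any cap.
That would bring total out-of-pocket to $26,460.50, past the $9,250 cap. The traveler is capped at $9,250 − $0 = $9,250 on this claim.
Insurer pays the balance: $49,321 − $9,250 = $40,071.

$40,071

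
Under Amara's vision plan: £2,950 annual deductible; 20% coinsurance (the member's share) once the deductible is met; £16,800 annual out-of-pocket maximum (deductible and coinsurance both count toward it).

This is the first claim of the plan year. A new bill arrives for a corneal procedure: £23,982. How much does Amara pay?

The full £2,950 deductible is still open; £2,950 of this bill applies to it.
After the £2,950 deductible portion, £23,982 − £2,950 = £21,032 is subject to coinsurance.
Coinsurance: £21,032 × 20% = £4,206.40.
That puts the member's cost at £2,950 + £4,206.40 = £7,156.40 before any cap.
Cumulative spending £0 + £7,156.40 = £7,156.40 stays under the £16,800 maximum.

£7,156.40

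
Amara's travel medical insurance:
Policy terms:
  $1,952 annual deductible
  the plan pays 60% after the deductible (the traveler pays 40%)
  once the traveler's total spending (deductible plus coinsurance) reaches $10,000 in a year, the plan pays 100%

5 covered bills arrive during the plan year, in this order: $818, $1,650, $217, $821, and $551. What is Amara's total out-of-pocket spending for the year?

Claim 1 ($818): fully absorbed by the deductible. Cost to traveler: $818. OOP to date $818.
Claim 2 ($1,650): $1,134 finishes the deductible; $516 goes to coinsurance; 40% of $516 = $206.40. Traveler owes $1,340.40 (running OOP $2,158.40).
Claim 3 ($217): deductible already satisfied, so traveler's share is 40% × $217 = $86.80. Traveler owes $86.80 (running OOP $2,245.20).
Claim 4 ($821): deductible already satisfied, so traveler's share is 40% × $821 = $328.40. Traveler owes $328.40 (running OOP $2,573.60).
Claim 5 ($551): 40% coinsurance on $551 = $220.40. Traveler owes $220.40 (running OOP $2,794).
Total paid by the traveler: $818 + $1,340.40 + $86.80 + $328.40 + $220.40 = $2,794.

$2,794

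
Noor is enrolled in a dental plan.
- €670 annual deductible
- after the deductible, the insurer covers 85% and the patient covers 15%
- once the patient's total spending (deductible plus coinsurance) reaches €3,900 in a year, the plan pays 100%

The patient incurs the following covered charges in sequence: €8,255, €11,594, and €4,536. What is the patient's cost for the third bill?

€353.15

#1 (€8,255): €670 finishes the deductible; €7,585 goes to coinsurance; patient's 15% is €1,137.75. Cost to patient: €1,807.75. OOP to date €1,807.75.
#2 (€11,594): 15% coinsurance on €11,594 = €1,739.10. Patient pays €1,739.10; OOP now €3,546.85.
#3 (€4,536): deductible already satisfied, so patient's share is 15% × €4,536 = €680.40. OOP would hit €4,227.25 > €3,900, so the cap limits the patient to €3,900 − €3,546.85 = €353.15.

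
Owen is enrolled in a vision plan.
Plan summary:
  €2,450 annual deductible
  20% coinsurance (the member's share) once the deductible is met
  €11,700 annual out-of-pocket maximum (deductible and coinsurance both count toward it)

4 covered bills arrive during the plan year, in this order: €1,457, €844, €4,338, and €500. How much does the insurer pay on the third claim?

€3,351.20

Bill 1, €1,457: entire amount goes to the deductible. Member owes €1,457 (running OOP €1,457). Insurer: €1,457 − €1,457 = €0.
Bill 2, €844: entire amount goes to the deductible. Member owes €844 (running OOP €2,301). Insurer: €844 − €844 = €0.
Bill 3, €4,338: €149 to deductible, leaving €4,189; 20% of €4,189 = €837.80. Cost to member: €986.80. OOP to date €3,287.80. Insurer: €4,338 − €986.80 = €3,351.20.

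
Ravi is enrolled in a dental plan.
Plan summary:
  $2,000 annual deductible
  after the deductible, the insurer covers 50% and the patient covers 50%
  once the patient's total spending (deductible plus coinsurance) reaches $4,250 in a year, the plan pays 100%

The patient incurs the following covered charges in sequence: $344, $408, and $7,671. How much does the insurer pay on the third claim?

#1 ($344): fully absorbed by the deductible. Patient owes $344 (running OOP $344). Plan pays $344 − $344 = $0.
#2 ($408): fully absorbed by the deductible. Patient owes $408 (running OOP $752). Insurer: $408 − $408 = $0.
#3 ($7,671): deductible takes $1,248, $6,423 remains; 50% of $6,423 = $3,211.50. Claim cost before the cap: $1,248 + $3,211.50 = $4,459.50. That would push OOP to $5,211.50, over the $4,250 cap, so patient pays $4,250 − $752 = $3,498. Insurer: $7,671 − $3,498 = $4,173.

$4,173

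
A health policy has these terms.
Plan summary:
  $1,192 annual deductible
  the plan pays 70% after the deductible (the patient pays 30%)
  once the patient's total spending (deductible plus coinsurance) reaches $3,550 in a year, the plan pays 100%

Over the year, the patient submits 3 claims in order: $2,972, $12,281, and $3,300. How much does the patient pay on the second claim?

#1 ($2,972): $1,192 to deductible, leaving $1,780; patient's 30% is $534. Cost to patient: $1,726. OOP to date $1,726.
#2 ($12,281): deductible already satisfied, so patient's share is 30% × $12,281 = $3,684.30. OOP would hit $5,410.30 > $3,550, so the cap limits the patient to $3,550 − $1,726 = $1,824.

$1,824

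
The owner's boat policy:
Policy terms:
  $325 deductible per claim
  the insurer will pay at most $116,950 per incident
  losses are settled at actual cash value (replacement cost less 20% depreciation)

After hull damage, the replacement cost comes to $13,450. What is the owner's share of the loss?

At 20% depreciation, ACV = $13,450 − $2,690 = $10,760.
Less the $325 deductible: $10,760 − $325 = $10,435.
$10,435 is within the $116,950 limit, so the insurer pays $10,435.
The owner bears the rest of the original loss: $13,450 − $10,435 = $3,015.

$3,015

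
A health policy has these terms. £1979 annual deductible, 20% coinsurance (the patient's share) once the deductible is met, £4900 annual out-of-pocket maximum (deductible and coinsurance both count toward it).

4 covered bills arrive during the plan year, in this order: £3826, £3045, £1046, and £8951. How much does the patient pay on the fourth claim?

#1 (£3826): £1979 to deductible, leaving £1847; patient's 20% is £369.40. Patient pays £2348.40; OOP now £2348.40.
#2 (£3045): deductible met; 20% of £3045 = £609. Cost to patient: £609. OOP to date £2957.40.
#3 (£1046): 20% coinsurance on £1046 = £209.20. Cost to patient: £209.20. OOP to date £3166.60.
#4 (£8951): deductible met; 20% of £8951 = £1790.20. Adding that to £3166.60 gives £4956.80, past the £4900 cap; patient pays only £4900 − £3166.60 = £1733.40.

£1733.40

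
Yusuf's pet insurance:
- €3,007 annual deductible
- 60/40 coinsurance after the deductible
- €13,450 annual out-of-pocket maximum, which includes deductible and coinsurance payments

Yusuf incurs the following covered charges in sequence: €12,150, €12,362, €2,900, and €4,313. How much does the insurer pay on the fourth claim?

Bill 1, €12,150: €3,007 to deductible, leaving €9,143; owner's 40% is €3,657.20. Cost to owner: €6,664.20. OOP to date €6,664.20. Plan pays €12,150 − €6,664.20 = €5,485.80.
Bill 2, €12,362: deductible already satisfied, so owner's share is 40% × €12,362 = €4,944.80. Cost to owner: €4,944.80. OOP to date €11,609. Plan pays €12,362 − €4,944.80 = €7,417.20.
Bill 3, €2,900: deductible met; 40% of €2,900 = €1,160. Owner owes €1,160 (running OOP €12,769). Plan pays €2,900 − €1,160 = €1,740.
Bill 4, €4,313: 40% coinsurance on €4,313 = €1,725.20. Adding that to €12,769 gives €14,494.20, past the €13,450 cap; owner pays only €13,450 − €12,769 = €681. Insurer: €4,313 − €681 = €3,632.

€3,632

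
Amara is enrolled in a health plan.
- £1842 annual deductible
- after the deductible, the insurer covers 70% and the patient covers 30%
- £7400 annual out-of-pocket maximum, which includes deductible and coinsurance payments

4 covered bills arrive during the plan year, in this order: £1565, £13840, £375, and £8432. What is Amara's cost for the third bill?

£112.50

Claim 1 — £1565: entire amount goes to the deductible. Cost to patient: £1565. OOP to date £1565.
Claim 2 — £13840: deductible takes £277, £13563 remains; 30% of £13563 = £4068.90. Patient owes £4345.90 (running OOP £5910.90).
Claim 3 — £375: deductible met; 30% of £375 = £112.50. Patient pays £112.50; OOP now £6023.40.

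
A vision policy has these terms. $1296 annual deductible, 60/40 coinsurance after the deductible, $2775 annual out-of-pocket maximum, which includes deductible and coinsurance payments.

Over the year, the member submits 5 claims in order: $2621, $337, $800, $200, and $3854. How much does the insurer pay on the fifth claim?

Claim 1 — $2621: deductible takes $1296, $1325 remains; member's 40% is $530. Cost to member: $1826. OOP to date $1826. Plan pays $2621 − $1826 = $795.
Claim 2 — $337: deductible met; 40% of $337 = $134.80. Cost to member: $134.80. OOP to date $1960.80. Insurer: $337 − $134.80 = $202.20.
Claim 3 — $800: 40% coinsurance on $800 = $320. Member pays $320; OOP now $2280.80. Insurer: $800 − $320 = $480.
Claim 4 — $200: 40% coinsurance on $200 = $80. Cost to member: $80. OOP to date $2360.80. Plan pays $200 − $80 = $120.
Claim 5 — $3854: deductible met; 40% of $3854 = $1541.60. OOP would hit $3902.40 > $2775, so the cap limits the member to $2775 − $2360.80 = $414.20. Insurer: $3854 − $414.20 = $3439.80.

$3439.80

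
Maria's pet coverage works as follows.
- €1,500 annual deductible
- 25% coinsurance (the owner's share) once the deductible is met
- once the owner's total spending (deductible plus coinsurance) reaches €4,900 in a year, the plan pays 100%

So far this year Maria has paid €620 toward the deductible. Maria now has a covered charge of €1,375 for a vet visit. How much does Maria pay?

Deductible still to meet: €1,500 − €620 = €880.
That leaves €1,375 − €880 = €495 for coinsurance.
25% of €495 = €123.75 falls to the owner.
That puts the owner's cost at €880 + €123.75 = €1,003.75 before any cap.
Year-to-date out-of-pocket becomes €620 + €1,003.75 = €1,623.75, still under the €4,900 maximum, so no cap applies.

€1,003.75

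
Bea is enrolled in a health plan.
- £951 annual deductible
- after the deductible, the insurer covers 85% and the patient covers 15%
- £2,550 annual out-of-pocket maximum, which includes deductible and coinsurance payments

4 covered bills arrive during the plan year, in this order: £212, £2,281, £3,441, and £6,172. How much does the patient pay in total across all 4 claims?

£2,550

Claim 1 (£212): entire amount goes to the deductible. Patient owes £212 (running OOP £212).
Claim 2 (£2,281): deductible takes £739, £1,542 remains; coinsurance £1,542 × 15% = £231.30. Patient owes £970.30 (running OOP £1,182.30).
Claim 3 (£3,441): 15% coinsurance on £3,441 = £516.15. Patient owes £516.15 (running OOP £1,698.45).
Claim 4 (£6,172): deductible already satisfied, so patient's share is 15% × £6,172 = £925.80. OOP would hit £2,624.25 > £2,550, so the cap limits the patient to £2,550 − £1,698.45 = £851.55.
Total paid by the patient: £212 + £970.30 + £516.15 + £851.55 = £2,550.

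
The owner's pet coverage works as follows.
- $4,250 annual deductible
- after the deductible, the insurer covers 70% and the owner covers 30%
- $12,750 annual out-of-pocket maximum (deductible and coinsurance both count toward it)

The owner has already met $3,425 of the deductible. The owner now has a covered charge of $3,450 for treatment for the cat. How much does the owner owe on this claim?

$1,612.50

Remaining deductible: $4,250 − $3,425 = $825.
After the $825 deductible portion, $3,450 − $825 = $2,625 is subject to coinsurance.
Owner's 30% share of $2,625 is $787.50.
That puts the owner's cost at $825 + $787.50 = $1,612.50 before any cap.
Year-to-date out-of-pocket becomes $3,425 + $1,612.50 = $5,037.50, still under the $12,750 maximum, so no cap applies.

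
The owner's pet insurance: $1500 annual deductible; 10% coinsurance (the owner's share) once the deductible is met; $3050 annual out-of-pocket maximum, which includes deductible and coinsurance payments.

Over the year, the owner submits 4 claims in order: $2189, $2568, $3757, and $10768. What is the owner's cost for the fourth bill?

$848.60

#1 ($2189): $1500 to deductible, leaving $689; 10% of $689 = $68.90. Cost to owner: $1568.90. OOP to date $1568.90.
#2 ($2568): deductible met; 10% of $2568 = $256.80. Owner owes $256.80 (running OOP $1825.70).
#3 ($3757): deductible already satisfied, so owner's share is 10% × $3757 = $375.70. Owner owes $375.70 (running OOP $2201.40).
#4 ($10768): deductible already satisfied, so owner's share is 10% × $10768 = $1076.80. That would push OOP to $3278.20, over the $3050 cap, so owner pays $3050 − $2201.40 = $848.60.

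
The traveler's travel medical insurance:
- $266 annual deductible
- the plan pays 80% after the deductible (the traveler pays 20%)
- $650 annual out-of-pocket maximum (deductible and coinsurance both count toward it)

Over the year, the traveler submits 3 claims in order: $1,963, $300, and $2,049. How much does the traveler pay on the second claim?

$44.60

Claim 1 ($1,963): deductible takes $266, $1,697 remains; traveler's 20% is $339.40. Cost to traveler: $605.40. OOP to date $605.40.
Claim 2 ($300): 20% coinsurance on $300 = $60. Adding that to $605.40 gives $665.40, past the $650 cap; traveler pays only $650 − $605.40 = $44.60.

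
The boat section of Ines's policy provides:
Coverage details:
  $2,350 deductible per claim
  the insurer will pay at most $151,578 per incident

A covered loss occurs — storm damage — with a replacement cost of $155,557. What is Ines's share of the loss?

$3,979

Subtract the deductible: $155,557 − $2,350 = $153,207.
The $151,578 per-incident cap binds; insurer pays $151,578.
Out of pocket: $155,557 − $151,578 = $3,979.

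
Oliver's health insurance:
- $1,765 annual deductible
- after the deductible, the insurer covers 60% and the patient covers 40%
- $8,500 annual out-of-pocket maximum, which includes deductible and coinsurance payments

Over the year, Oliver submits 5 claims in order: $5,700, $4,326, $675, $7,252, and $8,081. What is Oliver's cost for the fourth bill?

Claim 1 — $5,700: $1,765 finishes the deductible; $3,935 goes to coinsurance; 40% of $3,935 = $1,574. Patient owes $3,339 (running OOP $3,339).
Claim 2 — $4,326: deductible already satisfied, so patient's share is 40% × $4,326 = $1,730.40. Cost to patient: $1,730.40. OOP to date $5,069.40.
Claim 3 — $675: deductible met; 40% of $675 = $270. Cost to patient: $270. OOP to date $5,339.40.
Claim 4 — $7,252: deductible already satisfied, so patient's share is 40% × $7,252 = $2,900.80. Patient pays $2,900.80; OOP now $8,240.20.

$2,900.80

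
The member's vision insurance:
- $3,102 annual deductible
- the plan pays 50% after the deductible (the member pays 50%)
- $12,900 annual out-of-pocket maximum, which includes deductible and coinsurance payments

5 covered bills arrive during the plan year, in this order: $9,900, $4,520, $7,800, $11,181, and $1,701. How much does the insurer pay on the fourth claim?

Claim 1 ($9,900): deductible takes $3,102, $6,798 remains; coinsurance $6,798 × 50% = $3,399. Cost to member: $6,501. OOP to date $6,501. Plan pays $9,900 − $6,501 = $3,399.
Claim 2 ($4,520): 50% coinsurance on $4,520 = $2,260. Cost to member: $2,260. OOP to date $8,761. Plan pays $4,520 − $2,260 = $2,260.
Claim 3 ($7,800): deductible met; 50% of $7,800 = $3,900. Member owes $3,900 (running OOP $12,661). Insurer: $7,800 − $3,900 = $3,900.
Claim 4 ($11,181): deductible already satisfied, so member's share is 50% × $11,181 = $5,590.50. That would push OOP to $18,251.50, over the $12,900 cap, so member pays $12,900 − $12,661 = $239. Insurer: $11,181 − $239 = $10,942.

$10,942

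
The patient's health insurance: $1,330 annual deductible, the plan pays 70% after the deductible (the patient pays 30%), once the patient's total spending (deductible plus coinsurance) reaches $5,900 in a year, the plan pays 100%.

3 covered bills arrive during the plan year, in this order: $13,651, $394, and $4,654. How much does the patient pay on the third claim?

#1 ($13,651): $1,330 finishes the deductible; $12,321 goes to coinsurance; coinsurance $12,321 × 30% = $3,696.30. Patient owes $5,026.30 (running OOP $5,026.30).
#2 ($394): deductible already satisfied, so patient's share is 30% × $394 = $118.20. Patient owes $118.20 (running OOP $5,144.50).
#3 ($4,654): deductible already satisfied, so patient's share is 30% × $4,654 = $1,396.20. Adding that to $5,144.50 gives $6,540.70, past the $5,900 cap; patient pays only $5,900 − $5,144.50 = $755.50.

$755.50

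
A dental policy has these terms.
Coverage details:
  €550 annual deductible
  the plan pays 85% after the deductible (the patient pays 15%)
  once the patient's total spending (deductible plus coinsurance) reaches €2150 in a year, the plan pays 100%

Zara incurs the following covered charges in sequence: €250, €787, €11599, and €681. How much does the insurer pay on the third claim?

€10072.05

#1 (€250): all of it applies to the deductible. Cost to patient: €250. OOP to date €250. Plan pays €250 − €250 = €0.
#2 (€787): €300 finishes the deductible; €487 goes to coinsurance; 15% of €487 = €73.05. Cost to patient: €373.05. OOP to date €623.05. Insurer: €787 − €373.05 = €413.95.
#3 (€11599): deductible met; 15% of €11599 = €1739.85. Adding that to €623.05 gives €2362.90, past the €2150 cap; patient pays only €2150 − €623.05 = €1526.95. Insurer: €11599 − €1526.95 = €10072.05.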